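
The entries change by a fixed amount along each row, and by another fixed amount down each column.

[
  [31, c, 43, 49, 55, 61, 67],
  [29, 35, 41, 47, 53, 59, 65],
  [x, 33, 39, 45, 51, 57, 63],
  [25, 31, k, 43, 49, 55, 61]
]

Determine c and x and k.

c = 37, x = 27, k = 37

Along each row the entries change by 6 per step; down each column they change by -2.
Row 1: from 31 at column 1, stepping by 6 to column 2 gives 37.
Row 3: from 33 at column 2, stepping by 6 to column 1 gives 27.
Row 4: from 25 at column 1, stepping by 6 to column 3 gives 37.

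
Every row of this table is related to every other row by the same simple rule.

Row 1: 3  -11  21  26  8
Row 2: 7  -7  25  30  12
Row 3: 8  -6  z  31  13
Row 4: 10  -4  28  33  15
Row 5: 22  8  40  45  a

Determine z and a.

z = 26, a = 27

The difference between any two rows is the same in every column — this is an addition table with the headers hidden.
Row 3 minus row 1 is 8 − 3 = 5, so its entry in column 3 is 21 + 5 = 26.
Row 5 minus row 1 is 22 − 3 = 19, so its entry in column 5 is 8 + 19 = 27.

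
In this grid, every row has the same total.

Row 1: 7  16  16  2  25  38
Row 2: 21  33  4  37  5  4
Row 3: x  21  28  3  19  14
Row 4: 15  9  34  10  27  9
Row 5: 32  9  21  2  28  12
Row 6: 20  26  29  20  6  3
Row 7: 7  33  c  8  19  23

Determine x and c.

x = 19, c = 14

Row 2 sums to 104 and so does row 6; that's the common total.
In row 3 the known cells total 85, leaving 104 − 85 = 19.
In row 7 the known cells total 90, leaving 104 − 90 = 14.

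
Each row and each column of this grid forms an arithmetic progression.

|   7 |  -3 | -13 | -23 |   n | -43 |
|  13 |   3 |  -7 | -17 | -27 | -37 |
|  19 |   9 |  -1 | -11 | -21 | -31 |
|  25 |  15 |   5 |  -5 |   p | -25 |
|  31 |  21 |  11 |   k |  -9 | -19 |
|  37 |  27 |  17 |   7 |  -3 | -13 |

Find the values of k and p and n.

k = 1, p = -15, n = -33

Along each row the entries change by -10 per step; down each column they change by 6.
Row 5: from 31 at column 1, stepping by -10 to column 4 gives 1.
Row 4: from 25 at column 1, stepping by -10 to column 5 gives -15.
Row 1: from 7 at column 1, stepping by -10 to column 5 gives -33.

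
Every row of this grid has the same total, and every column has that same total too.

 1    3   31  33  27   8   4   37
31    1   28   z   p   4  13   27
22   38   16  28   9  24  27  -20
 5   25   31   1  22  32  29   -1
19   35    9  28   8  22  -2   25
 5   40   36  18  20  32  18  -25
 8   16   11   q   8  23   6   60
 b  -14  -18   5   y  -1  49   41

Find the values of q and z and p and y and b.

q = 12, z = 19, p = 21, y = 29, b = 53

Rows 1 and 3 both sum to 144, so that's the common total.
Column 1 has 1 + 31 + 22 + 5 + 19 + 5 + 8 = 91; the blank must be 144 − 91 = 53.
Row 8 has 53 − 14 − 18 + 5 − 1 + 49 + 41 = 115; the blank must be 144 − 115 = 29.
Column 5 has 27 + 9 + 22 + 8 + 20 + 8 + 29 = 123; the blank must be 144 − 123 = 21.
Row 7 has 8 + 16 + 11 + 8 + 23 + 6 + 60 = 132; the blank must be 144 − 132 = 12.
Row 2 has 31 + 1 + 28 + 21 + 4 + 13 + 27 = 125; the blank must be 144 − 125 = 19.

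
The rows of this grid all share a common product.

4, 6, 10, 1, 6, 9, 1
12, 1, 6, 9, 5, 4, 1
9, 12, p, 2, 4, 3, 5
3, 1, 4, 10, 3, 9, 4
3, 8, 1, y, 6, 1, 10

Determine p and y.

p = 1, y = 9

Rows 2 and 4 each multiply to 12960, so every row has product 12960.
Row 3: 9×12×2×4×3×5 = 12960, so the missing entry is 12960 ÷ 12960 = 1.
Row 5: 3×8×1×6×1×10 = 1440, so the missing entry is 12960 ÷ 1440 = 9.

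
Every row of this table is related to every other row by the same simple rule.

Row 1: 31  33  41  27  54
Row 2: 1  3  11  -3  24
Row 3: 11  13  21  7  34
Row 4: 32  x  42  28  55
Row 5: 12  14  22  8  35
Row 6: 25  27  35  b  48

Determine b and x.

The difference between any two rows is the same in every column — this is an addition table with the headers hidden.
Row 6 minus row 1 is 48 − 54 = -6, so its entry in column 4 is 27 + (-6) = 21.
Row 4 minus row 1 is 55 − 54 = 1, so its entry in column 2 is 33 + 1 = 34.

b = 21, x = 34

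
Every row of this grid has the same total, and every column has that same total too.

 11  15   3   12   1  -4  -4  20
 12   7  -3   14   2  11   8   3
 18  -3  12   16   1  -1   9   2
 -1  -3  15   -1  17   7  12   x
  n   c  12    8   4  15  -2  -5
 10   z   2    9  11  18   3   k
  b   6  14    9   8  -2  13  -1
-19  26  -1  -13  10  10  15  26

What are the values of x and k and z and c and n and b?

x = 8, k = 1, z = 0, c = 6, n = 16, b = 7

Rows 1 and 2 both sum to 54, so that's the common total.
The known cells in row 4 total 46, leaving 54 − 46 = 8 for the blank.
The known cells in column 8 total 53, leaving 54 − 53 = 1 for the blank.
The known cells in row 6 total 54, leaving 54 − 54 = 0 for the blank.
The known cells in row 7 total 47, leaving 54 − 47 = 7 for the blank.
The known cells in column 1 total 38, leaving 54 − 38 = 16 for the blank.
The known cells in row 5 total 48, leaving 54 − 48 = 6 for the blank.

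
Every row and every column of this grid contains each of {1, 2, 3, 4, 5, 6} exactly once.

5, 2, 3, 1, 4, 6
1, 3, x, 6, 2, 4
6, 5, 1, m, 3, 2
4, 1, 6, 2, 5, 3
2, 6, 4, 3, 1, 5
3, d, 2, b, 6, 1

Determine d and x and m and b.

d = 4, x = 5, m = 4, b = 5

For row 3, column 4: row 3 already has {1, 2, 3, 5, 6}; that leaves 4.
Cell (6,4): column 4 already has {1, 2, 3, 4, 6} → 5.
For row 2, column 3: row 2 already has {1, 2, 3, 4, 6}; that leaves 5.
Cell (6,2): row 6 already has {1, 2, 3, 5, 6} → 4.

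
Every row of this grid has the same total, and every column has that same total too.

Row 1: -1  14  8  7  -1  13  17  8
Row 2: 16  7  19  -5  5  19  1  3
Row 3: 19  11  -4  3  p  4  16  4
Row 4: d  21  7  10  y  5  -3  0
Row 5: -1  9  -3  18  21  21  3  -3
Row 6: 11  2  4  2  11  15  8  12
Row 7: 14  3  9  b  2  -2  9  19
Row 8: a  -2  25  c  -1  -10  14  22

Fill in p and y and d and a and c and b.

p = 12, y = 16, d = 9, a = -2, c = 19, b = 11

Rows 1 and 2 both sum to 65, so that's the common total.
The known cells in row 3 total 53, leaving 65 − 53 = 12 for the blank.
The known cells in column 5 total 49, leaving 65 − 49 = 16 for the blank.
The known cells in row 4 total 56, leaving 65 − 56 = 9 for the blank.
The known cells in column 1 total 67, leaving 65 − 67 = -2 for the blank.
The known cells in row 8 total 46, leaving 65 − 46 = 19 for the blank.
The known cells in row 7 total 54, leaving 65 − 54 = 11 for the blank.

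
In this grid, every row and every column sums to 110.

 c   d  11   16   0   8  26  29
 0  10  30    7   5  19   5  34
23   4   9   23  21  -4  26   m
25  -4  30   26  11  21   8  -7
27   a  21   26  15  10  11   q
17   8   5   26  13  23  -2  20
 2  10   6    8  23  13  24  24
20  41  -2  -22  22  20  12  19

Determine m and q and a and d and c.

m = 8, q = -17, a = 17, d = 24, c = -4

Row 3: 23 + 4 + 9 + 23 + 21 − 4 + 26 = 102, so its missing entry is 110 − 102 = 8.
Column 1: 0 + 23 + 25 + 27 + 17 + 2 + 20 = 114, so its missing entry is 110 − 114 = -4.
Row 1: -4 + 11 + 16 + 0 + 8 + 26 + 29 = 86, so its missing entry is 110 − 86 = 24.
Column 2: 24 + 10 + 4 − 4 + 8 + 10 + 41 = 93, so its missing entry is 110 − 93 = 17.
Row 5: 27 + 17 + 21 + 26 + 15 + 10 + 11 = 127, so its missing entry is 110 − 127 = -17.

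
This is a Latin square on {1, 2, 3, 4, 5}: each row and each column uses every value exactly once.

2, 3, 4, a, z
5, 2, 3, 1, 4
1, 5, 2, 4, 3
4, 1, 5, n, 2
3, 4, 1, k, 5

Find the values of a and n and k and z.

At (row 1, col 5): column 5 already has {2, 3, 4, 5}, so the value is 1.
For row 1, column 4: row 1 already has {1, 2, 3, 4}; that leaves 5.
For row 4, column 4: row 4 already has {1, 2, 4, 5}; that leaves 3.
At (row 5, col 4): row 5 already has {1, 3, 4, 5}, so the value is 2.

a = 5, n = 3, k = 2, z = 1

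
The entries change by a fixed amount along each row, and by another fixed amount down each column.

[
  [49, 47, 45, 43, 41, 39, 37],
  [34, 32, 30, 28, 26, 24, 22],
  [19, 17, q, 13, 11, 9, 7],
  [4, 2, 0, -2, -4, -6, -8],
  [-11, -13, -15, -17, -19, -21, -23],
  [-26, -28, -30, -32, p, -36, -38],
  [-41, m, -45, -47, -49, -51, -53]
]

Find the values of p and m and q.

p = -34, m = -43, q = 15

Along each row the entries change by -2 per step; down each column they change by -15.
Row 6: from -26 at column 1, stepping by -2 to column 5 gives -34.
Row 7: from -41 at column 1, stepping by -2 to column 2 gives -43.
Row 3: from 19 at column 1, stepping by -2 to column 3 gives 15.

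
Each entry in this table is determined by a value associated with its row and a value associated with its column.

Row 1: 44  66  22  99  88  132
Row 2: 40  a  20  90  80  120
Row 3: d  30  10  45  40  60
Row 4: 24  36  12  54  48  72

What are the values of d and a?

d = 20, a = 60

Each row is a constant multiple of every other row — this is a multiplication table with the headers hidden.
Row 3 is 60/132 = 5/11 times row 1, so its entry in column 1 is 44 × 5/11 = 20.
Row 2 is 120/132 = 10/11 times row 1, so its entry in column 2 is 66 × 10/11 = 60.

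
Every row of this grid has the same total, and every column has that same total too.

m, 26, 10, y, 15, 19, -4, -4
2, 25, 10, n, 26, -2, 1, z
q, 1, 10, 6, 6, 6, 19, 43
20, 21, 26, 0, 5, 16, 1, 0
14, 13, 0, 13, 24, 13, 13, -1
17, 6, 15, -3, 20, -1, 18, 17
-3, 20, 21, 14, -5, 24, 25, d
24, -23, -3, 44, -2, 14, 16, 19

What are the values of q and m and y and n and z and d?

Rows 4 and 5 both sum to 89, so that's the common total.
Row 3: 1 + 10 + 6 + 6 + 6 + 19 + 43 = 91, so its missing entry is 89 − 91 = -2.
Column 1: 2 − 2 + 20 + 14 + 17 − 3 + 24 = 72, so its missing entry is 89 − 72 = 17.
Row 1: 17 + 26 + 10 + 15 + 19 − 4 − 4 = 79, so its missing entry is 89 − 79 = 10.
Row 7: -3 + 20 + 21 + 14 − 5 + 24 + 25 = 96, so its missing entry is 89 − 96 = -7.
Column 8: -4 + 43 + 0 − 1 + 17 − 7 + 19 = 67, so its missing entry is 89 − 67 = 22.
Row 2: 2 + 25 + 10 + 26 − 2 + 1 + 22 = 84, so its missing entry is 89 − 84 = 5.

q = -2, m = 17, y = 10, n = 5, z = 22, d = -7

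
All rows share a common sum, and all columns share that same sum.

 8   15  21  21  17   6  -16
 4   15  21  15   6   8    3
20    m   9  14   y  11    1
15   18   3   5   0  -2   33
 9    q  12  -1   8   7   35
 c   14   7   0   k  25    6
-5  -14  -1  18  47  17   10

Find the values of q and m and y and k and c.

Rows 1 and 2 both sum to 72, so that's the common total.
Column 1 has 8 + 4 + 20 + 15 + 9 − 5 = 51; the blank must be 72 − 51 = 21.
Row 6 has 21 + 14 + 7 + 0 + 25 + 6 = 73; the blank must be 72 − 73 = -1.
Column 5 has 17 + 6 + 0 + 8 − 1 + 47 = 77; the blank must be 72 − 77 = -5.
Row 3 has 20 + 9 + 14 − 5 + 11 + 1 = 50; the blank must be 72 − 50 = 22.
Row 5 has 9 + 12 − 1 + 8 + 7 + 35 = 70; the blank must be 72 − 70 = 2.

q = 2, m = 22, y = -5, k = -1, c = 21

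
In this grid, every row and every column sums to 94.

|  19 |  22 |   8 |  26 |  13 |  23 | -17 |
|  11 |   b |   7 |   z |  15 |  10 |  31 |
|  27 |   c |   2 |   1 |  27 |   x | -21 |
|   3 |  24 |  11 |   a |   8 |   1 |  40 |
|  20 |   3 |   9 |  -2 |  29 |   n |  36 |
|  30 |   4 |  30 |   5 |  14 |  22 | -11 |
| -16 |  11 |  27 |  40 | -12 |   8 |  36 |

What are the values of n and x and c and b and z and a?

The known cells in row 5 total 95, leaving 94 − 95 = -1 for the blank.
The known cells in row 4 total 87, leaving 94 − 87 = 7 for the blank.
The known cells in column 6 total 63, leaving 94 − 63 = 31 for the blank.
The known cells in row 3 total 67, leaving 94 − 67 = 27 for the blank.
The known cells in column 2 total 91, leaving 94 − 91 = 3 for the blank.
The known cells in row 2 total 77, leaving 94 − 77 = 17 for the blank.

n = -1, x = 31, c = 27, b = 3, z = 17, a = 7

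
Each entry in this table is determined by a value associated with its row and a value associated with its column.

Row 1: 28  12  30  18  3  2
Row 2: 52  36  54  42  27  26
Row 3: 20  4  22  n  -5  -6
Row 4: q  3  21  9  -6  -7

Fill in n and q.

The difference between any two rows is the same in every column — this is an addition table with the headers hidden.
Row 3 minus row 1 is 22 − 30 = -8, so its entry in column 4 is 18 + (-8) = 10.
Row 4 minus row 1 is 21 − 30 = -9, so its entry in column 1 is 28 + (-9) = 19.

n = 10, q = 19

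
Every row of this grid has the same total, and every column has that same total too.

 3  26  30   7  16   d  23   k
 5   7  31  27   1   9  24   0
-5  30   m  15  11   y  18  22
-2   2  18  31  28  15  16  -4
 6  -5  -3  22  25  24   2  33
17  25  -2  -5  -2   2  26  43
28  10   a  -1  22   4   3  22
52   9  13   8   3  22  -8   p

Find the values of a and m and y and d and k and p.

a = 16, m = 1, y = 12, d = 16, k = -17, p = 5

Rows 2 and 4 both sum to 104, so that's the common total.
Row 7: 28 + 10 − 1 + 22 + 4 + 3 + 22 = 88, so its missing entry is 104 − 88 = 16.
Row 8: 52 + 9 + 13 + 8 + 3 + 22 − 8 = 99, so its missing entry is 104 − 99 = 5.
Column 8: 0 + 22 − 4 + 33 + 43 + 22 + 5 = 121, so its missing entry is 104 − 121 = -17.
Row 1: 3 + 26 + 30 + 7 + 16 + 23 − 17 = 88, so its missing entry is 104 − 88 = 16.
Column 3: 30 + 31 + 18 − 3 − 2 + 16 + 13 = 103, so its missing entry is 104 − 103 = 1.
Row 3: -5 + 30 + 1 + 15 + 11 + 18 + 22 = 92, so its missing entry is 104 − 92 = 12.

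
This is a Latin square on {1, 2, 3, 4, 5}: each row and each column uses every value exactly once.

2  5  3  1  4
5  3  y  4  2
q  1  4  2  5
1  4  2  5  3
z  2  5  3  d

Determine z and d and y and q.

z = 4, d = 1, y = 1, q = 3

Cell (5,5): column 5 already has {2, 3, 4, 5} → 1.
Cell (5,1): row 5 already has {1, 2, 3, 5} → 4.
For row 2, column 3: row 2 already has {2, 3, 4, 5}; that leaves 1.
Cell (3,1): row 3 already has {1, 2, 4, 5} → 3.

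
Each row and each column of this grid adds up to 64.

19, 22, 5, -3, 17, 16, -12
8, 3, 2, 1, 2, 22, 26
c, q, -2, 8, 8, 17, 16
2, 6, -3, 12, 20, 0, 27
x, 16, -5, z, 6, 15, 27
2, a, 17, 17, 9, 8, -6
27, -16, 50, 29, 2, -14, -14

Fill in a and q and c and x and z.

Column 4 has -3 + 1 + 8 + 12 + 17 + 29 = 64; the blank must be 64 − 64 = 0.
Row 5 has 16 − 5 + 0 + 6 + 15 + 27 = 59; the blank must be 64 − 59 = 5.
Column 1 has 19 + 8 + 2 + 5 + 2 + 27 = 63; the blank must be 64 − 63 = 1.
Row 3 has 1 − 2 + 8 + 8 + 17 + 16 = 48; the blank must be 64 − 48 = 16.
Row 6 has 2 + 17 + 17 + 9 + 8 − 6 = 47; the blank must be 64 − 47 = 17.

a = 17, q = 16, c = 1, x = 5, z = 0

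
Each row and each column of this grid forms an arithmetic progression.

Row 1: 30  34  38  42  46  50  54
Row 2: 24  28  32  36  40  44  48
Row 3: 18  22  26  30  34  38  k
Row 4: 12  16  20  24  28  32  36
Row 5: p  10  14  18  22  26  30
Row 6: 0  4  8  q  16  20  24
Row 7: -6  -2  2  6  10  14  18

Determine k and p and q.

Along each row the entries change by 4 per step; down each column they change by -6.
Row 3: from 18 at column 1, stepping by 4 to column 7 gives 42.
Row 5: from 10 at column 2, stepping by 4 to column 1 gives 6.
Row 6: from 0 at column 1, stepping by 4 to column 4 gives 12.

k = 42, p = 6, q = 12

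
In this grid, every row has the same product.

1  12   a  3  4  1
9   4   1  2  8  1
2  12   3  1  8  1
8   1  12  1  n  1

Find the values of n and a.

Rows 2 and 3 each multiply to 576, so every row has product 576.
Row 4: 8×1×12×1×1 = 96, so the missing entry is 576 ÷ 96 = 6.
Row 1: 1×12×3×4×1 = 144, so the missing entry is 576 ÷ 144 = 4.

n = 6, a = 4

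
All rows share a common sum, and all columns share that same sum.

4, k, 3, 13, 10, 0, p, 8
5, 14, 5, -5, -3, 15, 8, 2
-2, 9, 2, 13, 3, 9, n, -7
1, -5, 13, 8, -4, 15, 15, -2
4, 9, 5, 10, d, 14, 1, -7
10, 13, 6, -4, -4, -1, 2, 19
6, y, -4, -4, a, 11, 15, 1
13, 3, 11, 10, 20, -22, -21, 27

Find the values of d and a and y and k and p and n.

Rows 2 and 4 both sum to 41, so that's the common total.
Row 5: 4 + 9 + 5 + 10 + 14 + 1 − 7 = 36, so its missing entry is 41 − 36 = 5.
Column 5: 10 − 3 + 3 − 4 + 5 − 4 + 20 = 27, so its missing entry is 41 − 27 = 14.
Row 7: 6 − 4 − 4 + 14 + 11 + 15 + 1 = 39, so its missing entry is 41 − 39 = 2.
Column 2: 14 + 9 − 5 + 9 + 13 + 2 + 3 = 45, so its missing entry is 41 − 45 = -4.
Row 1: 4 − 4 + 3 + 13 + 10 + 0 + 8 = 34, so its missing entry is 41 − 34 = 7.
Row 3: -2 + 9 + 2 + 13 + 3 + 9 − 7 = 27, so its missing entry is 41 − 27 = 14.

d = 5, a = 14, y = 2, k = -4, p = 7, n = 14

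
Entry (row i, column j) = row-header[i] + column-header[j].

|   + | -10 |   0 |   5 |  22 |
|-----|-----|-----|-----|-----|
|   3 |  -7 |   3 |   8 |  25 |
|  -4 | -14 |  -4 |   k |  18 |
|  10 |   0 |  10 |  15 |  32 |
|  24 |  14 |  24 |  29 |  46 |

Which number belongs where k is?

1

-4 + 5 = 1.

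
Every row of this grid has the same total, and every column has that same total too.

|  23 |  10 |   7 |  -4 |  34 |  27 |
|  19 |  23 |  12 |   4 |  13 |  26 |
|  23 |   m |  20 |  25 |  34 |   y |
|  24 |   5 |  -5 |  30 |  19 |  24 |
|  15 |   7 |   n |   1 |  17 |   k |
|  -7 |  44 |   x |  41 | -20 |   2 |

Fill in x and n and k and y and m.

x = 37, n = 26, k = 31, y = -13, m = 8

Rows 1 and 2 both sum to 97, so that's the common total.
Column 2: 10 + 23 + 5 + 7 + 44 = 89, so its missing entry is 97 − 89 = 8.
Row 3: 23 + 8 + 20 + 25 + 34 = 110, so its missing entry is 97 − 110 = -13.
Column 6: 27 + 26 − 13 + 24 + 2 = 66, so its missing entry is 97 − 66 = 31.
Row 5: 15 + 7 + 1 + 17 + 31 = 71, so its missing entry is 97 − 71 = 26.
Row 6: -7 + 44 + 41 − 20 + 2 = 60, so its missing entry is 97 − 60 = 37.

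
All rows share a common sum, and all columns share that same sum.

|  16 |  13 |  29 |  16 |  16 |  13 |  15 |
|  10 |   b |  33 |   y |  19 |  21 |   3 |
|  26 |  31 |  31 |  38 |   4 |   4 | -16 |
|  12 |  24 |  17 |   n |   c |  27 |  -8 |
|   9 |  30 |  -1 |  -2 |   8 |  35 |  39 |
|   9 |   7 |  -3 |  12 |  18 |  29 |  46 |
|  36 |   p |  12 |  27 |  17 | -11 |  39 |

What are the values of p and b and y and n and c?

p = -2, b = 15, y = 17, n = 10, c = 36

Rows 1 and 3 both sum to 118, so that's the common total.
Column 5: 16 + 19 + 4 + 8 + 18 + 17 = 82, so its missing entry is 118 − 82 = 36.
Row 7: 36 + 12 + 27 + 17 − 11 + 39 = 120, so its missing entry is 118 − 120 = -2.
Column 2: 13 + 31 + 24 + 30 + 7 − 2 = 103, so its missing entry is 118 − 103 = 15.
Row 4: 12 + 24 + 17 + 36 + 27 − 8 = 108, so its missing entry is 118 − 108 = 10.
Row 2: 10 + 15 + 33 + 19 + 21 + 3 = 101, so its missing entry is 118 − 101 = 17.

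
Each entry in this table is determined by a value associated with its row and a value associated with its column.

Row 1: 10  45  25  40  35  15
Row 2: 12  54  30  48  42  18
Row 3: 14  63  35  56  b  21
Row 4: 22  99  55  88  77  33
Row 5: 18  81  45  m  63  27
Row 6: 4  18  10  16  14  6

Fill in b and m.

Each row is a constant multiple of every other row — this is a multiplication table with the headers hidden.
Row 3 is 63/45 = 7/5 times row 1, so its entry in column 5 is 35 × 7/5 = 49.
Row 5 is 81/45 = 9/5 times row 1, so its entry in column 4 is 40 × 9/5 = 72.

b = 49, m = 72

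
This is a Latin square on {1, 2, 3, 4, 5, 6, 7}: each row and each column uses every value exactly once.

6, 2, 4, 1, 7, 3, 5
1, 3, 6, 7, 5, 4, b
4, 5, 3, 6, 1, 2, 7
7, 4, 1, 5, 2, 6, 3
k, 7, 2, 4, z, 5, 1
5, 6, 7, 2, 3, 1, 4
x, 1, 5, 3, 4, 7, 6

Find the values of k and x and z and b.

k = 3, x = 2, z = 6, b = 2

Cell (5,5): column 5 already has {1, 2, 3, 4, 5, 7} → 6.
Cell (2,7): row 2 already has {1, 3, 4, 5, 6, 7} → 2.
For row 5, column 1: row 5 already has {1, 2, 4, 5, 6, 7}; that leaves 3.
Cell (7,1): row 7 already has {1, 3, 4, 5, 6, 7} → 2.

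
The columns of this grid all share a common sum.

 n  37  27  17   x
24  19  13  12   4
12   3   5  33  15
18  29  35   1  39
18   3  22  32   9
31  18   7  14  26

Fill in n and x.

Columns 3 and 4 both add up to 109, so every column sums to 109.
Column 1: 24 + 12 + 18 + 18 + 31 = 103, so the missing entry is 109 − 103 = 6.
Column 5: 4 + 15 + 39 + 9 + 26 = 93, so the missing entry is 109 − 93 = 16.

n = 6, x = 16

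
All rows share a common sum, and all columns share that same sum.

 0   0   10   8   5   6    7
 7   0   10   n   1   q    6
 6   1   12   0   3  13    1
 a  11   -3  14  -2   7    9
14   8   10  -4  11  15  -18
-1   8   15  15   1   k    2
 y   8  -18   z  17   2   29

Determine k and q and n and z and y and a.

Rows 1 and 3 both sum to 36, so that's the common total.
The known cells in row 6 total 40, leaving 36 − 40 = -4 for the blank.
The known cells in column 6 total 39, leaving 36 − 39 = -3 for the blank.
The known cells in row 4 total 36, leaving 36 − 36 = 0 for the blank.
The known cells in column 1 total 26, leaving 36 − 26 = 10 for the blank.
The known cells in row 7 total 48, leaving 36 − 48 = -12 for the blank.
The known cells in row 2 total 21, leaving 36 − 21 = 15 for the blank.

k = -4, q = -3, n = 15, z = -12, y = 10, a = 0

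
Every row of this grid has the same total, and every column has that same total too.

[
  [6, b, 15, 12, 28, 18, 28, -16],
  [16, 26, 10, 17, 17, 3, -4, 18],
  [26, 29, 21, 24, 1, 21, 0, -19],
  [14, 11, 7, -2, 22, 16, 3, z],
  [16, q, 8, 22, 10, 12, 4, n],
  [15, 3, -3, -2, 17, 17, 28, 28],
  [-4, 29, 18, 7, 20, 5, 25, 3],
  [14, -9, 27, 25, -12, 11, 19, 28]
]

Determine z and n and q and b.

Rows 2 and 3 both sum to 103, so that's the common total.
The known cells in row 1 total 91, leaving 103 − 91 = 12 for the blank.
The known cells in row 4 total 71, leaving 103 − 71 = 32 for the blank.
The known cells in column 2 total 101, leaving 103 − 101 = 2 for the blank.
The known cells in row 5 total 74, leaving 103 − 74 = 29 for the blank.

z = 32, n = 29, q = 2, b = 12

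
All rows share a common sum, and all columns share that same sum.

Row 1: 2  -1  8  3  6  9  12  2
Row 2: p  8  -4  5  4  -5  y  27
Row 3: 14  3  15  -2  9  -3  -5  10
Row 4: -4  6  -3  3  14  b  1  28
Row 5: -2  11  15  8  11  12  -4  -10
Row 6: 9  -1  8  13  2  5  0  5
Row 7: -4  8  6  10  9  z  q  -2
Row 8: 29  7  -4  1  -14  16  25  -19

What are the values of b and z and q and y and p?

Rows 1 and 3 both sum to 41, so that's the common total.
The known cells in column 1 total 44, leaving 41 − 44 = -3 for the blank.
The known cells in row 2 total 32, leaving 41 − 32 = 9 for the blank.
The known cells in column 7 total 38, leaving 41 − 38 = 3 for the blank.
The known cells in row 7 total 30, leaving 41 − 30 = 11 for the blank.
The known cells in row 4 total 45, leaving 41 − 45 = -4 for the blank.

b = -4, z = 11, q = 3, y = 9, p = -3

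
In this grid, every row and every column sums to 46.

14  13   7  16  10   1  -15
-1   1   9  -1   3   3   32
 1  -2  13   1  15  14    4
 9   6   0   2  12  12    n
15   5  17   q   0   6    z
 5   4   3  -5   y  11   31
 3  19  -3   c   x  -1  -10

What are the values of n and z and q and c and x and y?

The known cells in row 6 total 49, leaving 46 − 49 = -3 for the blank.
The known cells in column 5 total 37, leaving 46 − 37 = 9 for the blank.
The known cells in row 4 total 41, leaving 46 − 41 = 5 for the blank.
The known cells in column 7 total 47, leaving 46 − 47 = -1 for the blank.
The known cells in row 5 total 42, leaving 46 − 42 = 4 for the blank.
The known cells in row 7 total 17, leaving 46 − 17 = 29 for the blank.

n = 5, z = -1, q = 4, c = 29, x = 9, y = -3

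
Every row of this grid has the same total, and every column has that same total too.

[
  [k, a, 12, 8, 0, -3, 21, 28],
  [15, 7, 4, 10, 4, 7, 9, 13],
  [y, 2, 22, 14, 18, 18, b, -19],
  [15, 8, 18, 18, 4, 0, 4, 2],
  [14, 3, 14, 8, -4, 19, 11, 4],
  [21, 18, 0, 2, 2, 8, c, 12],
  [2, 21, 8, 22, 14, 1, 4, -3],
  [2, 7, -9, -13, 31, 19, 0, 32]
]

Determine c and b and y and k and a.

c = 6, b = 14, y = 0, k = 0, a = 3

Rows 2 and 4 both sum to 69, so that's the common total.
Column 2 has 7 + 2 + 8 + 3 + 18 + 21 + 7 = 66; the blank must be 69 − 66 = 3.
Row 1 has 3 + 12 + 8 + 0 − 3 + 21 + 28 = 69; the blank must be 69 − 69 = 0.
Column 1 has 0 + 15 + 15 + 14 + 21 + 2 + 2 = 69; the blank must be 69 − 69 = 0.
Row 3 has 0 + 2 + 22 + 14 + 18 + 18 − 19 = 55; the blank must be 69 − 55 = 14.
Row 6 has 21 + 18 + 0 + 2 + 2 + 8 + 12 = 63; the blank must be 69 − 63 = 6.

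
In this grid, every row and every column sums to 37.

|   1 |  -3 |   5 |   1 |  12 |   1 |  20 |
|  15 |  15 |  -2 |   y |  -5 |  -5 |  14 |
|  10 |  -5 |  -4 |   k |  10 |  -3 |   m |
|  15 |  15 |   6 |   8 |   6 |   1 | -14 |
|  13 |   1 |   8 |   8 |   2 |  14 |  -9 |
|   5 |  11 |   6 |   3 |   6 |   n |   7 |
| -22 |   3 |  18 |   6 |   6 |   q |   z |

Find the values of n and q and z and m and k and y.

Row 6 has 5 + 11 + 6 + 3 + 6 + 7 = 38; the blank must be 37 − 38 = -1.
Column 6 has 1 − 5 − 3 + 1 + 14 − 1 = 7; the blank must be 37 − 7 = 30.
Row 7 has -22 + 3 + 18 + 6 + 6 + 30 = 41; the blank must be 37 − 41 = -4.
Column 7 has 20 + 14 − 14 − 9 + 7 − 4 = 14; the blank must be 37 − 14 = 23.
Row 3 has 10 − 5 − 4 + 10 − 3 + 23 = 31; the blank must be 37 − 31 = 6.
Row 2 has 15 + 15 − 2 − 5 − 5 + 14 = 32; the blank must be 37 − 32 = 5.

n = -1, q = 30, z = -4, m = 23, k = 6, y = 5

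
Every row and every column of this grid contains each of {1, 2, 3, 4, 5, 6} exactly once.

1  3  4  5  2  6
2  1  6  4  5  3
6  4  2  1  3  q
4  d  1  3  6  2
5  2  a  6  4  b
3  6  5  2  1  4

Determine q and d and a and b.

At (row 4, col 2): row 4 already has {1, 2, 3, 4, 6}, so the value is 5.
At (row 3, col 6): row 3 already has {1, 2, 3, 4, 6}, so the value is 5.
For row 5, column 6: column 6 already has {2, 3, 4, 5, 6}; that leaves 1.
For row 5, column 3: row 5 already has {1, 2, 4, 5, 6}; that leaves 3.

q = 5, d = 5, a = 3, b = 1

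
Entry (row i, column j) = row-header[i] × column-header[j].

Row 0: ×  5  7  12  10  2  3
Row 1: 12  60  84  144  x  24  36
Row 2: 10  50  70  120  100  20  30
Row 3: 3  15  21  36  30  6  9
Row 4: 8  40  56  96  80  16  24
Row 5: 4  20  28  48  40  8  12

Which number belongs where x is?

12 × 10 = 120.

120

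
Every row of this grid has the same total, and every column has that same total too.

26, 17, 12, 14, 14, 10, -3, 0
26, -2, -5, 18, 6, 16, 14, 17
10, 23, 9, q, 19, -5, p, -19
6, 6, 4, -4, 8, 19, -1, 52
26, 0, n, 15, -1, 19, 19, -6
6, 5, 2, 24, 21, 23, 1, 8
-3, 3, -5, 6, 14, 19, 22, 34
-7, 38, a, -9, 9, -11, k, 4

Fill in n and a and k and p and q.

n = 18, a = 55, k = 11, p = 27, q = 26

Rows 1 and 2 both sum to 90, so that's the common total.
Row 5 has 26 + 0 + 15 − 1 + 19 + 19 − 6 = 72; the blank must be 90 − 72 = 18.
Column 4 has 14 + 18 − 4 + 15 + 24 + 6 − 9 = 64; the blank must be 90 − 64 = 26.
Row 3 has 10 + 23 + 9 + 26 + 19 − 5 − 19 = 63; the blank must be 90 − 63 = 27.
Column 7 has -3 + 14 + 27 − 1 + 19 + 1 + 22 = 79; the blank must be 90 − 79 = 11.
Row 8 has -7 + 38 − 9 + 9 − 11 + 11 + 4 = 35; the blank must be 90 − 35 = 55.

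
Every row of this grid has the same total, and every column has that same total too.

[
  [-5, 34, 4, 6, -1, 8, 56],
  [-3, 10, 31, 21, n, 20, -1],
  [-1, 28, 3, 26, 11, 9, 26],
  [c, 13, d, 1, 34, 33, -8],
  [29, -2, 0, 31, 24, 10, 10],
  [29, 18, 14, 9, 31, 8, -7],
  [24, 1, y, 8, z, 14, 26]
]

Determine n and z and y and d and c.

n = 24, z = -21, y = 50, d = 0, c = 29

Rows 1 and 3 both sum to 102, so that's the common total.
Row 2 has -3 + 10 + 31 + 21 + 20 − 1 = 78; the blank must be 102 − 78 = 24.
Column 5 has -1 + 24 + 11 + 34 + 24 + 31 = 123; the blank must be 102 − 123 = -21.
Row 7 has 24 + 1 + 8 − 21 + 14 + 26 = 52; the blank must be 102 − 52 = 50.
Column 1 has -5 − 3 − 1 + 29 + 29 + 24 = 73; the blank must be 102 − 73 = 29.
Row 4 has 29 + 13 + 1 + 34 + 33 − 8 = 102; the blank must be 102 − 102 = 0.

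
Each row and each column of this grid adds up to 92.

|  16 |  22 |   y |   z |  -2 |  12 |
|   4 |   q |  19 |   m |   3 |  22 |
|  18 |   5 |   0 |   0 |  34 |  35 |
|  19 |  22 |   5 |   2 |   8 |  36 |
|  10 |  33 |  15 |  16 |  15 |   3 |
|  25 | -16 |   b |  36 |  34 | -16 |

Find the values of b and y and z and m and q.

Column 2: 22 + 5 + 22 + 33 − 16 = 66, so its missing entry is 92 − 66 = 26.
Row 2: 4 + 26 + 19 + 3 + 22 = 74, so its missing entry is 92 − 74 = 18.
Column 4: 18 + 0 + 2 + 16 + 36 = 72, so its missing entry is 92 − 72 = 20.
Row 1: 16 + 22 + 20 − 2 + 12 = 68, so its missing entry is 92 − 68 = 24.
Row 6: 25 − 16 + 36 + 34 − 16 = 63, so its missing entry is 92 − 63 = 29.

b = 29, y = 24, z = 20, m = 18, q = 26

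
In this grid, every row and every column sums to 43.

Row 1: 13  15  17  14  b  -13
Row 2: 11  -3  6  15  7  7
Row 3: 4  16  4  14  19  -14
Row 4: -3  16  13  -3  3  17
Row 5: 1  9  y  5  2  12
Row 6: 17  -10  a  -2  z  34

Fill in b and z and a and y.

Row 1 has 13 + 15 + 17 + 14 − 13 = 46; the blank must be 43 − 46 = -3.
Column 5 has -3 + 7 + 19 + 3 + 2 = 28; the blank must be 43 − 28 = 15.
Row 5 has 1 + 9 + 5 + 2 + 12 = 29; the blank must be 43 − 29 = 14.
Row 6 has 17 − 10 − 2 + 15 + 34 = 54; the blank must be 43 − 54 = -11.

b = -3, z = 15, a = -11, y = 14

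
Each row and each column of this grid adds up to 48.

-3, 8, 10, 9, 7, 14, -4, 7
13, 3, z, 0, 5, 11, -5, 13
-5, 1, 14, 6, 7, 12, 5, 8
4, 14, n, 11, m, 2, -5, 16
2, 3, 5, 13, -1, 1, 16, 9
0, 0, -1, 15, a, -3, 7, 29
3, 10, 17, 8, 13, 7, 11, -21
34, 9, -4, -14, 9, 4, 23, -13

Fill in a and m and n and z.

a = 1, m = 7, n = -1, z = 8

The known cells in row 6 total 47, leaving 48 − 47 = 1 for the blank.
The known cells in row 2 total 40, leaving 48 − 40 = 8 for the blank.
The known cells in column 5 total 41, leaving 48 − 41 = 7 for the blank.
The known cells in row 4 total 49, leaving 48 − 49 = -1 for the blank.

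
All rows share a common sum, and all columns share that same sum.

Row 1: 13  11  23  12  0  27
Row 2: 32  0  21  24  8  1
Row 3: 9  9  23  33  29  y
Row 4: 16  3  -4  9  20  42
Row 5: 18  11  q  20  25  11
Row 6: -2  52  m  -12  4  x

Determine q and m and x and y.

Rows 1 and 2 both sum to 86, so that's the common total.
Row 3 has 9 + 9 + 23 + 33 + 29 = 103; the blank must be 86 − 103 = -17.
Column 6 has 27 + 1 − 17 + 42 + 11 = 64; the blank must be 86 − 64 = 22.
Row 5 has 18 + 11 + 20 + 25 + 11 = 85; the blank must be 86 − 85 = 1.
Row 6 has -2 + 52 − 12 + 4 + 22 = 64; the blank must be 86 − 64 = 22.

q = 1, m = 22, x = 22, y = -17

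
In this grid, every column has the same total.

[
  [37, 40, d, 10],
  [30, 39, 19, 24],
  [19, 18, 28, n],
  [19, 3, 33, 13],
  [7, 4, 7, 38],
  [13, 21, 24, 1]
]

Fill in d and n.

Column 1 sums to 125 and so does column 2; that's the common total.
In column 3 the known cells total 111, leaving 125 − 111 = 14.
In column 4 the known cells total 86, leaving 125 − 86 = 39.

d = 14, n = 39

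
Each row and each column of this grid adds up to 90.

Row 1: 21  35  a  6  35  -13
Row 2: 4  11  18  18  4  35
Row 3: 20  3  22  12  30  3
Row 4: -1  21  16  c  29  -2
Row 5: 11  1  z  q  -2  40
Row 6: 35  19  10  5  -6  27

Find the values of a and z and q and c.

Row 1 has 21 + 35 + 6 + 35 − 13 = 84; the blank must be 90 − 84 = 6.
Row 4 has -1 + 21 + 16 + 29 − 2 = 63; the blank must be 90 − 63 = 27.
Column 3 has 6 + 18 + 22 + 16 + 10 = 72; the blank must be 90 − 72 = 18.
Row 5 has 11 + 1 + 18 − 2 + 40 = 68; the blank must be 90 − 68 = 22.

a = 6, z = 18, q = 22, c = 27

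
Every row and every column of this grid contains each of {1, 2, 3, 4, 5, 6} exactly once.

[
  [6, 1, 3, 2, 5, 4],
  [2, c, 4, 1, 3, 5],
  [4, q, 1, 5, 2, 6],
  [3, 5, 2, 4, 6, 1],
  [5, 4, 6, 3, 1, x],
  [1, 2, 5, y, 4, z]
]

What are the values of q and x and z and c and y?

q = 3, x = 2, z = 3, c = 6, y = 6

For row 3, column 2: row 3 already has {1, 2, 4, 5, 6}; that leaves 3.
At (row 2, col 2): row 2 already has {1, 2, 3, 4, 5}, so the value is 6.
At (row 5, col 6): row 5 already has {1, 3, 4, 5, 6}, so the value is 2.
Cell (6,6): column 6 already has {1, 2, 4, 5, 6} → 3.
Cell (6,4): row 6 already has {1, 2, 3, 4, 5} → 6.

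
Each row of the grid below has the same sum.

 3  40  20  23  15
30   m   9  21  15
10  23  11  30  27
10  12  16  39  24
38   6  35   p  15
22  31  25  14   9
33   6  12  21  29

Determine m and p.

m = 26, p = 7

The complete rows each total 101.
Row 2 is missing 101 − 75 = 26 (since 30 + 9 + 21 + 15 = 75).
Row 5 is missing 101 − 94 = 7 (since 38 + 6 + 35 + 15 = 94).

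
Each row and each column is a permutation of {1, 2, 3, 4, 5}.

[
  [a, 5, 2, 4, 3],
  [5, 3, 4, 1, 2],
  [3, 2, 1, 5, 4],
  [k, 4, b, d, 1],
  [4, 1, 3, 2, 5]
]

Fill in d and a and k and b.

d = 3, a = 1, k = 2, b = 5

At (row 4, col 3): column 3 already has {1, 2, 3, 4}, so the value is 5.
At (row 4, col 4): column 4 already has {1, 2, 4, 5}, so the value is 3.
At (row 4, col 1): row 4 already has {1, 3, 4, 5}, so the value is 2.
At (row 1, col 1): row 1 already has {2, 3, 4, 5}, so the value is 1.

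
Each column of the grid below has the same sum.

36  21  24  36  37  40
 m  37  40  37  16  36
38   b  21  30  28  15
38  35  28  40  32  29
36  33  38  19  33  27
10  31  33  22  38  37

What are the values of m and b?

m = 26, b = 27

The complete columns each total 184.
Column 1 is missing 184 − 158 = 26 (since 36 + 38 + 38 + 36 + 10 = 158).
Column 2 is missing 184 − 157 = 27 (since 21 + 37 + 35 + 33 + 31 = 157).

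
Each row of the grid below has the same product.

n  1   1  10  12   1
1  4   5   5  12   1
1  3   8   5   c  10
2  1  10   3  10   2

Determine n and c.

n = 10, c = 1

Rows 2 and 4 each multiply to 1200, so every row has product 1200.
Row 1: 1×1×10×12×1 = 120, so the missing entry is 1200 ÷ 120 = 10.
Row 3: 1×3×8×5×10 = 1200, so the missing entry is 1200 ÷ 1200 = 1.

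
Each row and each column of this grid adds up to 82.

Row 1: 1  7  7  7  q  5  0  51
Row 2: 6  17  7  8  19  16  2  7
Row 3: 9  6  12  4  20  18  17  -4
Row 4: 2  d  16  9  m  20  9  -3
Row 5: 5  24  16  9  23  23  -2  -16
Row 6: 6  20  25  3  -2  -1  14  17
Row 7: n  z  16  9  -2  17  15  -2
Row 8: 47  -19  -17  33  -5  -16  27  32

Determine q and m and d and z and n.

The known cells in row 1 total 78, leaving 82 − 78 = 4 for the blank.
The known cells in column 5 total 57, leaving 82 − 57 = 25 for the blank.
The known cells in row 4 total 78, leaving 82 − 78 = 4 for the blank.
The known cells in column 2 total 59, leaving 82 − 59 = 23 for the blank.
The known cells in row 7 total 76, leaving 82 − 76 = 6 for the blank.

q = 4, m = 25, d = 4, z = 23, n = 6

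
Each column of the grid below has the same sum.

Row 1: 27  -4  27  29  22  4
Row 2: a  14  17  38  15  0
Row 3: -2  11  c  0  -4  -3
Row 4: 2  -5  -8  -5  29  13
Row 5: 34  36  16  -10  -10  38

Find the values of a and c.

a = -9, c = 0

Columns 2 and 4 both add up to 52, so every column sums to 52.
Column 1: 27 − 2 + 2 + 34 = 61, so the missing entry is 52 − 61 = -9.
Column 3: 27 + 17 − 8 + 16 = 52, so the missing entry is 52 − 52 = 0.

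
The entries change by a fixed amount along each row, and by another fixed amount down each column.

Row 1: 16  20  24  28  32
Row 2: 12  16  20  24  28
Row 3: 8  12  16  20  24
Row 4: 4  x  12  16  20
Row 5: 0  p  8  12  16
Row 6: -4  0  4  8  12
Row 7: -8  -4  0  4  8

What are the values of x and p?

Along each row the entries change by 4 per step; down each column they change by -4.
Row 4: from 4 at column 1, stepping by 4 to column 2 gives 8.
Row 5: from 0 at column 1, stepping by 4 to column 2 gives 4.

x = 8, p = 4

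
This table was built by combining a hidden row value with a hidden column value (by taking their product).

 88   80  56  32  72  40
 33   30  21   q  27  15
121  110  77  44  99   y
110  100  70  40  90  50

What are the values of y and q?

Each row is a constant multiple of every other row — this is a multiplication table with the headers hidden.
Row 3 is 99/72 = 11/8 times row 1, so its entry in column 6 is 40 × 11/8 = 55.
Row 2 is 27/72 = 3/8 times row 1, so its entry in column 4 is 32 × 3/8 = 12.

y = 55, q = 12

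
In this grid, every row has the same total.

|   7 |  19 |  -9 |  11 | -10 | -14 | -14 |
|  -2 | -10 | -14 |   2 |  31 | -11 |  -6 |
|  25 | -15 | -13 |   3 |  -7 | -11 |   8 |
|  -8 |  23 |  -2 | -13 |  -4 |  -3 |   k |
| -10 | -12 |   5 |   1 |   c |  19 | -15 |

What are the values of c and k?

Rows 1 and 2 both add up to -10, so every row sums to -10.
Row 5: -10 − 12 + 5 + 1 + 19 − 15 = -12, so the missing entry is -10 − (-12) = 2.
Row 4: -8 + 23 − 2 − 13 − 4 − 3 = -7, so the missing entry is -10 − (-7) = -3.

c = 2, k = -3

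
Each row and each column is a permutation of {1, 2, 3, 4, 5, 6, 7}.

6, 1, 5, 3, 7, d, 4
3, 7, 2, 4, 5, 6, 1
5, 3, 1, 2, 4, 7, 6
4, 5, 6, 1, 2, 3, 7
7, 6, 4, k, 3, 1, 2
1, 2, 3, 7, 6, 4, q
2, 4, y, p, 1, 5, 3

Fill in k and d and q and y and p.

At (row 7, col 3): column 3 already has {1, 2, 3, 4, 5, 6}, so the value is 7.
At (row 5, col 4): row 5 already has {1, 2, 3, 4, 6, 7}, so the value is 5.
At (row 6, col 7): row 6 already has {1, 2, 3, 4, 6, 7}, so the value is 5.
Cell (1,6): row 1 already has {1, 3, 4, 5, 6, 7} → 2.
Cell (7,4): row 7 already has {1, 2, 3, 4, 5, 7} → 6.

k = 5, d = 2, q = 5, y = 7, p = 6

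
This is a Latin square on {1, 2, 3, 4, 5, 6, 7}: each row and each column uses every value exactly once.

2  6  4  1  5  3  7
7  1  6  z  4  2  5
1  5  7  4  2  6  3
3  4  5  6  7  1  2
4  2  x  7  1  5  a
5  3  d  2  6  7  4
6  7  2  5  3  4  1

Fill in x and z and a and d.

x = 3, z = 3, a = 6, d = 1

Cell (5,7): column 7 already has {1, 2, 3, 4, 5, 7} → 6.
Cell (2,4): row 2 already has {1, 2, 4, 5, 6, 7} → 3.
For row 5, column 3: row 5 already has {1, 2, 4, 5, 6, 7}; that leaves 3.
For row 6, column 3: row 6 already has {2, 3, 4, 5, 6, 7}; that leaves 1.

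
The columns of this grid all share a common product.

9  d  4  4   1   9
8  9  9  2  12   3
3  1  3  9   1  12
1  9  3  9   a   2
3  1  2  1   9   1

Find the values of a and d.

Columns 1 and 4 each multiply to 648, so every column has product 648.
Column 5: 1×12×1×9 = 108, so the missing entry is 648 ÷ 108 = 6.
Column 2: 9×1×9×1 = 81, so the missing entry is 648 ÷ 81 = 8.

a = 6, d = 8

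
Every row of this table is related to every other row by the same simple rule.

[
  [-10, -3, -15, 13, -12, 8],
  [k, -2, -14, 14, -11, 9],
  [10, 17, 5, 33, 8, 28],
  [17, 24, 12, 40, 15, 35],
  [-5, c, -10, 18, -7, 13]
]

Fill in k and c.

The difference between any two rows is the same in every column — this is an addition table with the headers hidden.
Row 2 minus row 1 is 14 − 13 = 1, so its entry in column 1 is -10 + 1 = -9.
Row 5 minus row 1 is 18 − 13 = 5, so its entry in column 2 is -3 + 5 = 2.

k = -9, c = 2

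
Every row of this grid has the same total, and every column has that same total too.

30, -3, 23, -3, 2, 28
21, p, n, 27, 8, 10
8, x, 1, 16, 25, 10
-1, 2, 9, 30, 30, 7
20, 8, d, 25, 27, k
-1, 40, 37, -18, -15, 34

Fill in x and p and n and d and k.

Rows 1 and 4 both sum to 77, so that's the common total.
Row 3 has 8 + 1 + 16 + 25 + 10 = 60; the blank must be 77 − 60 = 17.
Column 2 has -3 + 17 + 2 + 8 + 40 = 64; the blank must be 77 − 64 = 13.
Row 2 has 21 + 13 + 27 + 8 + 10 = 79; the blank must be 77 − 79 = -2.
Column 3 has 23 − 2 + 1 + 9 + 37 = 68; the blank must be 77 − 68 = 9.
Row 5 has 20 + 8 + 9 + 25 + 27 = 89; the blank must be 77 − 89 = -12.

x = 17, p = 13, n = -2, d = 9, k = -12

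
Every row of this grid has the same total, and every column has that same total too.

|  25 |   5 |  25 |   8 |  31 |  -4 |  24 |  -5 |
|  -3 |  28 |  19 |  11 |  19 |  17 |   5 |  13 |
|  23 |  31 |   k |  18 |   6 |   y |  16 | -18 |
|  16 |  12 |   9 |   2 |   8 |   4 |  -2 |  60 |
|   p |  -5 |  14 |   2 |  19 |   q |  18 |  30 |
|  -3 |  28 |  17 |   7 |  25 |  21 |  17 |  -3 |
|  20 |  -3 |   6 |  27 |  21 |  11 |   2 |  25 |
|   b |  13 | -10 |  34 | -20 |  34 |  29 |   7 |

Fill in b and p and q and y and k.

b = 22, p = 9, q = 22, y = 4, k = 29

Rows 1 and 2 both sum to 109, so that's the common total.
The known cells in row 8 total 87, leaving 109 − 87 = 22 for the blank.
The known cells in column 1 total 100, leaving 109 − 100 = 9 for the blank.
The known cells in row 5 total 87, leaving 109 − 87 = 22 for the blank.
The known cells in column 3 total 80, leaving 109 − 80 = 29 for the blank.
The known cells in row 3 total 105, leaving 109 − 105 = 4 for the blank.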